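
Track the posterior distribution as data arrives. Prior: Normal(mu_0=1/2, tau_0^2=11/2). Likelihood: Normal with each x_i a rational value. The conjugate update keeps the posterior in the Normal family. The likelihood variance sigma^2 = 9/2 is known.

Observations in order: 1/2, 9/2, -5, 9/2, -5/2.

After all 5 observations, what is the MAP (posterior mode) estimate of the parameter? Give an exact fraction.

obs 1: x=1/2 → posterior Normal(1/2, 99/40)
obs 2: x=9/2 → posterior Normal(119/62, 99/62)
obs 3: x=-5 → posterior Normal(3/28, 33/28)
obs 4: x=9/2 → posterior Normal(54/53, 99/106)
obs 5: x=-5/2 → posterior Normal(53/128, 99/128)

53/128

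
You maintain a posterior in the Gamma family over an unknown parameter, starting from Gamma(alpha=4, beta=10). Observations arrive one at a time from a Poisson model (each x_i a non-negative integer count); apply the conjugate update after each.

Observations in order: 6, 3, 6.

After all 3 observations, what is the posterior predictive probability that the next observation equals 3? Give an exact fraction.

obs 1: x=6 → posterior Gamma(10, 11)
obs 2: x=3 → posterior Gamma(13, 12)
obs 3: x=6 → posterior Gamma(19, 13)

138882427585667380514315/1171355575953987221848064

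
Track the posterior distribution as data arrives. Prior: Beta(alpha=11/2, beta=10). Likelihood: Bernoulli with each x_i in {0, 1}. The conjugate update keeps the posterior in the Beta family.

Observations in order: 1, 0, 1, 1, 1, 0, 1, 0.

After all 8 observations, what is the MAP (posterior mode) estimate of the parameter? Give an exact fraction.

obs 1: x=1 → posterior Beta(13/2, 10)
obs 2: x=0 → posterior Beta(13/2, 11)
obs 3: x=1 → posterior Beta(15/2, 11)
obs 4: x=1 → posterior Beta(17/2, 11)
obs 5: x=1 → posterior Beta(19/2, 11)
obs 6: x=0 → posterior Beta(19/2, 12)
obs 7: x=1 → posterior Beta(21/2, 12)
obs 8: x=0 → posterior Beta(21/2, 13)

19/43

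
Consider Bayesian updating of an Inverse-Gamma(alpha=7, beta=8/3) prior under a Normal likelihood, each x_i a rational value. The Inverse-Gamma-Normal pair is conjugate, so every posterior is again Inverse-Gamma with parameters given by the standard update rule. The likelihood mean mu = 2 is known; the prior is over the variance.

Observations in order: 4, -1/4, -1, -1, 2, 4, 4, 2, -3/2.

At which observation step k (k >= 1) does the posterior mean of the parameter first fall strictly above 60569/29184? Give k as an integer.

obs 1: x=4 → posterior Inverse-Gamma(15/2, 14/3)
obs 2: x=-1/4 → posterior Inverse-Gamma(8, 691/96)
obs 3: x=-1 → posterior Inverse-Gamma(17/2, 1123/96)
obs 4: x=-1 → posterior Inverse-Gamma(9, 1555/96)
obs 5: x=2 → posterior Inverse-Gamma(19/2, 1555/96)
obs 6: x=4 → posterior Inverse-Gamma(10, 1747/96)
obs 7: x=4 → posterior Inverse-Gamma(21/2, 1939/96)
obs 8: x=2 → posterior Inverse-Gamma(11, 1939/96)
obs 9: x=-3/2 → posterior Inverse-Gamma(23/2, 2527/96)

k = 7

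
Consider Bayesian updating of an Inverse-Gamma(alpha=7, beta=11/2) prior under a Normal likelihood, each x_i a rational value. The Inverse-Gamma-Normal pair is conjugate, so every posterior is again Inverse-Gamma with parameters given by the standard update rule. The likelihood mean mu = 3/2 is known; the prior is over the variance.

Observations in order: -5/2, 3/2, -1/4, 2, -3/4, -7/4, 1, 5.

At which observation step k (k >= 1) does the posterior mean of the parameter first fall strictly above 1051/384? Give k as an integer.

k = 8

obs 1: x=-5/2 → posterior Inverse-Gamma(15/2, 27/2)
obs 2: x=3/2 → posterior Inverse-Gamma(8, 27/2)
obs 3: x=-1/4 → posterior Inverse-Gamma(17/2, 481/32)
obs 4: x=2 → posterior Inverse-Gamma(9, 485/32)
obs 5: x=-3/4 → posterior Inverse-Gamma(19/2, 283/16)
obs 6: x=-7/4 → posterior Inverse-Gamma(10, 735/32)
obs 7: x=1 → posterior Inverse-Gamma(21/2, 739/32)
obs 8: x=5 → posterior Inverse-Gamma(11, 935/32)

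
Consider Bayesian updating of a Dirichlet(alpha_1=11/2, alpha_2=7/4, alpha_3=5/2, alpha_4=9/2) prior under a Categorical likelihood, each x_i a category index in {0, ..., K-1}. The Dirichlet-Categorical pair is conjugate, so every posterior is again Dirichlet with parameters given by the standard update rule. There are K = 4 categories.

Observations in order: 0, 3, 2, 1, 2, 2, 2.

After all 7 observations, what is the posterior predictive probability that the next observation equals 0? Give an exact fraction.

obs 1: x=0 → posterior Dirichlet(13/2, 7/4, 5/2, 9/2)
obs 2: x=3 → posterior Dirichlet(13/2, 7/4, 5/2, 11/2)
obs 3: x=2 → posterior Dirichlet(13/2, 7/4, 7/2, 11/2)
obs 4: x=1 → posterior Dirichlet(13/2, 11/4, 7/2, 11/2)
obs 5: x=2 → posterior Dirichlet(13/2, 11/4, 9/2, 11/2)
obs 6: x=2 → posterior Dirichlet(13/2, 11/4, 11/2, 11/2)
obs 7: x=2 → posterior Dirichlet(13/2, 11/4, 13/2, 11/2)

26/85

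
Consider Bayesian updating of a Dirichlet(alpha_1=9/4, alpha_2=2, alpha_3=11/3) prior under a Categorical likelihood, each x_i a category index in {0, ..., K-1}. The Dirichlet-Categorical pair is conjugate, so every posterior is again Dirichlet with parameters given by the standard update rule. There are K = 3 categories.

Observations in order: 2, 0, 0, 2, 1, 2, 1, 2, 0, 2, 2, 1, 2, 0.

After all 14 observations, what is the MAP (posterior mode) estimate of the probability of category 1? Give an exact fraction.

48/227

obs 1: x=2 → posterior Dirichlet(9/4, 2, 14/3)
obs 2: x=0 → posterior Dirichlet(13/4, 2, 14/3)
obs 3: x=0 → posterior Dirichlet(17/4, 2, 14/3)
obs 4: x=2 → posterior Dirichlet(17/4, 2, 17/3)
obs 5: x=1 → posterior Dirichlet(17/4, 3, 17/3)
obs 6: x=2 → posterior Dirichlet(17/4, 3, 20/3)
obs 7: x=1 → posterior Dirichlet(17/4, 4, 20/3)
obs 8: x=2 → posterior Dirichlet(17/4, 4, 23/3)
obs 9: x=0 → posterior Dirichlet(21/4, 4, 23/3)
obs 10: x=2 → posterior Dirichlet(21/4, 4, 26/3)
obs 11: x=2 → posterior Dirichlet(21/4, 4, 29/3)
obs 12: x=1 → posterior Dirichlet(21/4, 5, 29/3)
obs 13: x=2 → posterior Dirichlet(21/4, 5, 32/3)
obs 14: x=0 → posterior Dirichlet(25/4, 5, 32/3)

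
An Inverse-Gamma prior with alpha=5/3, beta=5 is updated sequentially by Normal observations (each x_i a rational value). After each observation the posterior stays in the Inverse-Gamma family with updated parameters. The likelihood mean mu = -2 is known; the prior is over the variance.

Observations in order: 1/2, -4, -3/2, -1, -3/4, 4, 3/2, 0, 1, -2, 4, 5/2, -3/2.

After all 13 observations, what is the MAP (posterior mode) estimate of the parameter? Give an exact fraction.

obs 1: x=1/2 → posterior Inverse-Gamma(13/6, 65/8)
obs 2: x=-4 → posterior Inverse-Gamma(8/3, 81/8)
obs 3: x=-3/2 → posterior Inverse-Gamma(19/6, 41/4)
obs 4: x=-1 → posterior Inverse-Gamma(11/3, 43/4)
obs 5: x=-3/4 → posterior Inverse-Gamma(25/6, 369/32)
obs 6: x=4 → posterior Inverse-Gamma(14/3, 945/32)
obs 7: x=3/2 → posterior Inverse-Gamma(31/6, 1141/32)
obs 8: x=0 → posterior Inverse-Gamma(17/3, 1205/32)
obs 9: x=1 → posterior Inverse-Gamma(37/6, 1349/32)
obs 10: x=-2 → posterior Inverse-Gamma(20/3, 1349/32)
obs 11: x=4 → posterior Inverse-Gamma(43/6, 1925/32)
obs 12: x=5/2 → posterior Inverse-Gamma(23/3, 2249/32)
obs 13: x=-3/2 → posterior Inverse-Gamma(49/6, 2253/32)

6759/880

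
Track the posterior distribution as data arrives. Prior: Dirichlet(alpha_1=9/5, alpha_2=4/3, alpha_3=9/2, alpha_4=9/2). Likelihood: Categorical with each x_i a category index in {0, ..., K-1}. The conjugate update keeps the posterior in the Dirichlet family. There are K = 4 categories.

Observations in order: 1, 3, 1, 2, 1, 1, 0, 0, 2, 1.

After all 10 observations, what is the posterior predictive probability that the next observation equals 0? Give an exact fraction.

57/332

obs 1: x=1 → posterior Dirichlet(9/5, 7/3, 9/2, 9/2)
obs 2: x=3 → posterior Dirichlet(9/5, 7/3, 9/2, 11/2)
obs 3: x=1 → posterior Dirichlet(9/5, 10/3, 9/2, 11/2)
obs 4: x=2 → posterior Dirichlet(9/5, 10/3, 11/2, 11/2)
obs 5: x=1 → posterior Dirichlet(9/5, 13/3, 11/2, 11/2)
obs 6: x=1 → posterior Dirichlet(9/5, 16/3, 11/2, 11/2)
obs 7: x=0 → posterior Dirichlet(14/5, 16/3, 11/2, 11/2)
obs 8: x=0 → posterior Dirichlet(19/5, 16/3, 11/2, 11/2)
obs 9: x=2 → posterior Dirichlet(19/5, 16/3, 13/2, 11/2)
obs 10: x=1 → posterior Dirichlet(19/5, 19/3, 13/2, 11/2)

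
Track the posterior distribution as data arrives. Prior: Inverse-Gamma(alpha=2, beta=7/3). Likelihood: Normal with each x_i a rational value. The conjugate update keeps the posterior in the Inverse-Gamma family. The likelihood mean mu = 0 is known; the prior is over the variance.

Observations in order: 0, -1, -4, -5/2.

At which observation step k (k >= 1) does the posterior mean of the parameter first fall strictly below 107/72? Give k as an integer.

obs 1: x=0 → posterior Inverse-Gamma(5/2, 7/3)
obs 2: x=-1 → posterior Inverse-Gamma(3, 17/6)
obs 3: x=-4 → posterior Inverse-Gamma(7/2, 65/6)
obs 4: x=-5/2 → posterior Inverse-Gamma(4, 335/24)

k = 2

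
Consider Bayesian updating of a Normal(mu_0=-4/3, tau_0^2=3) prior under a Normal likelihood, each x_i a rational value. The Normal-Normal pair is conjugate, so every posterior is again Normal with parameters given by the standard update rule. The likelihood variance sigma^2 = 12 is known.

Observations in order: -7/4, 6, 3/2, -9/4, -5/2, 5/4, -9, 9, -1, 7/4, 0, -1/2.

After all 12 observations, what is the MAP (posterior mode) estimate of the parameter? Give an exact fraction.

-17/96

obs 1: x=-7/4 → posterior Normal(-17/12, 12/5)
obs 2: x=6 → posterior Normal(-13/72, 2)
obs 3: x=3/2 → posterior Normal(5/84, 12/7)
obs 4: x=-9/4 → posterior Normal(-11/48, 3/2)
obs 5: x=-5/2 → posterior Normal(-13/27, 4/3)
obs 6: x=5/4 → posterior Normal(-37/120, 6/5)
obs 7: x=-9 → posterior Normal(-145/132, 12/11)
obs 8: x=9 → posterior Normal(-37/144, 1)
obs 9: x=-1 → posterior Normal(-49/156, 12/13)
obs 10: x=7/4 → posterior Normal(-1/6, 6/7)
obs 11: x=0 → posterior Normal(-7/45, 4/5)
obs 12: x=-1/2 → posterior Normal(-17/96, 3/4)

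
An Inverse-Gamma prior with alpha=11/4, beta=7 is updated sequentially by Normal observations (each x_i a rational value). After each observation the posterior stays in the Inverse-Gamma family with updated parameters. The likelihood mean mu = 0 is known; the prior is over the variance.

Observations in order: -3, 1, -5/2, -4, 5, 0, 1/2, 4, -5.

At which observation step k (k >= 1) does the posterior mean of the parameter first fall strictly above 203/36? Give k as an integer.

k = 4

obs 1: x=-3 → posterior Inverse-Gamma(13/4, 23/2)
obs 2: x=1 → posterior Inverse-Gamma(15/4, 12)
obs 3: x=-5/2 → posterior Inverse-Gamma(17/4, 121/8)
obs 4: x=-4 → posterior Inverse-Gamma(19/4, 185/8)
obs 5: x=5 → posterior Inverse-Gamma(21/4, 285/8)
obs 6: x=0 → posterior Inverse-Gamma(23/4, 285/8)
obs 7: x=1/2 → posterior Inverse-Gamma(25/4, 143/4)
obs 8: x=4 → posterior Inverse-Gamma(27/4, 175/4)
obs 9: x=-5 → posterior Inverse-Gamma(29/4, 225/4)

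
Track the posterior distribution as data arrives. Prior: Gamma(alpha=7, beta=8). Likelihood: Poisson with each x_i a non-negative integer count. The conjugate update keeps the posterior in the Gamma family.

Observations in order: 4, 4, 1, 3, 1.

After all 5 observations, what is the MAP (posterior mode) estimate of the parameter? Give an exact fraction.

19/13

obs 1: x=4 → posterior Gamma(11, 9)
obs 2: x=4 → posterior Gamma(15, 10)
obs 3: x=1 → posterior Gamma(16, 11)
obs 4: x=3 → posterior Gamma(19, 12)
obs 5: x=1 → posterior Gamma(20, 13)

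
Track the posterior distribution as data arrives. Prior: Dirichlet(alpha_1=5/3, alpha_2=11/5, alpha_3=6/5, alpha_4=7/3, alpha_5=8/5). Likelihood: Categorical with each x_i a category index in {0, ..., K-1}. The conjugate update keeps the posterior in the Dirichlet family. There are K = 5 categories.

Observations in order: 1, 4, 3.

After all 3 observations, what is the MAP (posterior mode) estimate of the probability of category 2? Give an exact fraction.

1/35

obs 1: x=1 → posterior Dirichlet(5/3, 16/5, 6/5, 7/3, 8/5)
obs 2: x=4 → posterior Dirichlet(5/3, 16/5, 6/5, 7/3, 13/5)
obs 3: x=3 → posterior Dirichlet(5/3, 16/5, 6/5, 10/3, 13/5)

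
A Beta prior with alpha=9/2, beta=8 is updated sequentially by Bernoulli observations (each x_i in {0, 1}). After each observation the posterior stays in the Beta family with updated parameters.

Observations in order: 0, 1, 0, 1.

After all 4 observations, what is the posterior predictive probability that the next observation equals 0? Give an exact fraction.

20/33

obs 1: x=0 → posterior Beta(9/2, 9)
obs 2: x=1 → posterior Beta(11/2, 9)
obs 3: x=0 → posterior Beta(11/2, 10)
obs 4: x=1 → posterior Beta(13/2, 10)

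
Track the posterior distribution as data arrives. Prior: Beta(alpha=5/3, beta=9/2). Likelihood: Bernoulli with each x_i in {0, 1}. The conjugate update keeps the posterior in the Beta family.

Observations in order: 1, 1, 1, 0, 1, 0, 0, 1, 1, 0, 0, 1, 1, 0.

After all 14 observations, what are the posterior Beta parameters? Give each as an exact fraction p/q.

obs 1: x=1 → posterior Beta(8/3, 9/2)
obs 2: x=1 → posterior Beta(11/3, 9/2)
obs 3: x=1 → posterior Beta(14/3, 9/2)
obs 4: x=0 → posterior Beta(14/3, 11/2)
obs 5: x=1 → posterior Beta(17/3, 11/2)
obs 6: x=0 → posterior Beta(17/3, 13/2)
obs 7: x=0 → posterior Beta(17/3, 15/2)
obs 8: x=1 → posterior Beta(20/3, 15/2)
obs 9: x=1 → posterior Beta(23/3, 15/2)
obs 10: x=0 → posterior Beta(23/3, 17/2)
obs 11: x=0 → posterior Beta(23/3, 19/2)
obs 12: x=1 → posterior Beta(26/3, 19/2)
obs 13: x=1 → posterior Beta(29/3, 19/2)
obs 14: x=0 → posterior Beta(29/3, 21/2)

alpha=29/3, beta=21/2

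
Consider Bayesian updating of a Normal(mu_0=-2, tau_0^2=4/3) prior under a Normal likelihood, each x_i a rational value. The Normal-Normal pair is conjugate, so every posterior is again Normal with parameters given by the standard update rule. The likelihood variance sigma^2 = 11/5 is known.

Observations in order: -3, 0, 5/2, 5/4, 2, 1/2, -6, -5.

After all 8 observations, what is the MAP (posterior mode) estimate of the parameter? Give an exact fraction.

obs 1: x=-3 → posterior Normal(-126/53, 44/53)
obs 2: x=0 → posterior Normal(-126/73, 44/73)
obs 3: x=5/2 → posterior Normal(-76/93, 44/93)
obs 4: x=5/4 → posterior Normal(-51/113, 44/113)
obs 5: x=2 → posterior Normal(-11/133, 44/133)
obs 6: x=1/2 → posterior Normal(-1/153, 44/153)
obs 7: x=-6 → posterior Normal(-121/173, 44/173)
obs 8: x=-5 → posterior Normal(-221/193, 44/193)

-221/193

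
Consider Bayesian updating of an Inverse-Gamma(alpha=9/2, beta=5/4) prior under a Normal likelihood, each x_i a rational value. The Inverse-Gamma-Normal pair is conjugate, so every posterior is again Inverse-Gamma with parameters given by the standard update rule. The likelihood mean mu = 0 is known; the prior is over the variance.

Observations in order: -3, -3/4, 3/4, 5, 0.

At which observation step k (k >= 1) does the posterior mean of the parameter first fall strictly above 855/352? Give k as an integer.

k = 4

obs 1: x=-3 → posterior Inverse-Gamma(5, 23/4)
obs 2: x=-3/4 → posterior Inverse-Gamma(11/2, 193/32)
obs 3: x=3/4 → posterior Inverse-Gamma(6, 101/16)
obs 4: x=5 → posterior Inverse-Gamma(13/2, 301/16)
obs 5: x=0 → posterior Inverse-Gamma(7, 301/16)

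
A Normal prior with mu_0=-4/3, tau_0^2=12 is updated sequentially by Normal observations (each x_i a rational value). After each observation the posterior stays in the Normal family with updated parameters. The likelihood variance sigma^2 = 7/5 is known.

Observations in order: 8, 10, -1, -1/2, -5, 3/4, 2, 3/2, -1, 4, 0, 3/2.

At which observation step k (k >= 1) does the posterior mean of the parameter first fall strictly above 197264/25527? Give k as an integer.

k = 2

obs 1: x=8 → posterior Normal(1412/201, 84/67)
obs 2: x=10 → posterior Normal(3212/381, 84/127)
obs 3: x=-1 → posterior Normal(3032/561, 84/187)
obs 4: x=-1/2 → posterior Normal(2942/741, 84/247)
obs 5: x=-5 → posterior Normal(2042/921, 84/307)
obs 6: x=3/4 → posterior Normal(2177/1101, 84/367)
obs 7: x=2 → posterior Normal(2537/1281, 12/61)
obs 8: x=3/2 → posterior Normal(2807/1461, 84/487)
obs 9: x=-1 → posterior Normal(2627/1641, 84/547)
obs 10: x=4 → posterior Normal(3347/1821, 84/607)
obs 11: x=0 → posterior Normal(3347/2001, 84/667)
obs 12: x=3/2 → posterior Normal(3617/2181, 84/727)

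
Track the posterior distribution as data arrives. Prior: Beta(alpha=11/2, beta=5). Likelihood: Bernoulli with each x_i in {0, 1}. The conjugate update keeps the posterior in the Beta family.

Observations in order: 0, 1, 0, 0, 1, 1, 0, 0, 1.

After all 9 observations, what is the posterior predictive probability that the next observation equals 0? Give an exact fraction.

20/39

obs 1: x=0 → posterior Beta(11/2, 6)
obs 2: x=1 → posterior Beta(13/2, 6)
obs 3: x=0 → posterior Beta(13/2, 7)
obs 4: x=0 → posterior Beta(13/2, 8)
obs 5: x=1 → posterior Beta(15/2, 8)
obs 6: x=1 → posterior Beta(17/2, 8)
obs 7: x=0 → posterior Beta(17/2, 9)
obs 8: x=0 → posterior Beta(17/2, 10)
obs 9: x=1 → posterior Beta(19/2, 10)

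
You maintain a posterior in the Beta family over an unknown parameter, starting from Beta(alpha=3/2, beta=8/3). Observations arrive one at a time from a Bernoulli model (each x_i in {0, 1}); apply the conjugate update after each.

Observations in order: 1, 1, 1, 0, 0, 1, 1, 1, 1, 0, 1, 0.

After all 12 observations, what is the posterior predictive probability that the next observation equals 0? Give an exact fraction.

40/97

obs 1: x=1 → posterior Beta(5/2, 8/3)
obs 2: x=1 → posterior Beta(7/2, 8/3)
obs 3: x=1 → posterior Beta(9/2, 8/3)
obs 4: x=0 → posterior Beta(9/2, 11/3)
obs 5: x=0 → posterior Beta(9/2, 14/3)
obs 6: x=1 → posterior Beta(11/2, 14/3)
obs 7: x=1 → posterior Beta(13/2, 14/3)
obs 8: x=1 → posterior Beta(15/2, 14/3)
obs 9: x=1 → posterior Beta(17/2, 14/3)
obs 10: x=0 → posterior Beta(17/2, 17/3)
obs 11: x=1 → posterior Beta(19/2, 17/3)
obs 12: x=0 → posterior Beta(19/2, 20/3)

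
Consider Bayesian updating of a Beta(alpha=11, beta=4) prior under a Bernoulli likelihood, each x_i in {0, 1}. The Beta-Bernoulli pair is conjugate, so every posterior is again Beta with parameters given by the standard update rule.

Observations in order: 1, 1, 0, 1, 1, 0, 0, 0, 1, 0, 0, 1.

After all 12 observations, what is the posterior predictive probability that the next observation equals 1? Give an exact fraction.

17/27

obs 1: x=1 → posterior Beta(12, 4)
obs 2: x=1 → posterior Beta(13, 4)
obs 3: x=0 → posterior Beta(13, 5)
obs 4: x=1 → posterior Beta(14, 5)
obs 5: x=1 → posterior Beta(15, 5)
obs 6: x=0 → posterior Beta(15, 6)
obs 7: x=0 → posterior Beta(15, 7)
obs 8: x=0 → posterior Beta(15, 8)
obs 9: x=1 → posterior Beta(16, 8)
obs 10: x=0 → posterior Beta(16, 9)
obs 11: x=0 → posterior Beta(16, 10)
obs 12: x=1 → posterior Beta(17, 10)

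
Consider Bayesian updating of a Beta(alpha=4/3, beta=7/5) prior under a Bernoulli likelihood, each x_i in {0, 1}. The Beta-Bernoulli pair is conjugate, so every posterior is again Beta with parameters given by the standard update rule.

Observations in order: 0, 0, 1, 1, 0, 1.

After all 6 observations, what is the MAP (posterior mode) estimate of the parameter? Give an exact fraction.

50/101

obs 1: x=0 → posterior Beta(4/3, 12/5)
obs 2: x=0 → posterior Beta(4/3, 17/5)
obs 3: x=1 → posterior Beta(7/3, 17/5)
obs 4: x=1 → posterior Beta(10/3, 17/5)
obs 5: x=0 → posterior Beta(10/3, 22/5)
obs 6: x=1 → posterior Beta(13/3, 22/5)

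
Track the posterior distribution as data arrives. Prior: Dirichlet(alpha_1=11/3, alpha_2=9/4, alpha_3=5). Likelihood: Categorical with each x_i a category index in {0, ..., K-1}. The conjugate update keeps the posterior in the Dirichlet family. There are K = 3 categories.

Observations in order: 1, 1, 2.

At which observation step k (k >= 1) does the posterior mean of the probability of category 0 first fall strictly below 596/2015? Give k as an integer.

obs 1: x=1 → posterior Dirichlet(11/3, 13/4, 5)
obs 2: x=1 → posterior Dirichlet(11/3, 17/4, 5)
obs 3: x=2 → posterior Dirichlet(11/3, 17/4, 6)

k = 2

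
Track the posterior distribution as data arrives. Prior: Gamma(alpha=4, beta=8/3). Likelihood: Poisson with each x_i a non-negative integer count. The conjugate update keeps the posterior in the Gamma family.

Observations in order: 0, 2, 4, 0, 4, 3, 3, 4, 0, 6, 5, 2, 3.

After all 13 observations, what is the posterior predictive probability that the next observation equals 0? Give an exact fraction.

7654455761751330268890575447204214294134057054403947260546060444801/90949470177292823791503906250000000000000000000000000000000000000000

obs 1: x=0 → posterior Gamma(4, 11/3)
obs 2: x=2 → posterior Gamma(6, 14/3)
obs 3: x=4 → posterior Gamma(10, 17/3)
obs 4: x=0 → posterior Gamma(10, 20/3)
obs 5: x=4 → posterior Gamma(14, 23/3)
obs 6: x=3 → posterior Gamma(17, 26/3)
obs 7: x=3 → posterior Gamma(20, 29/3)
obs 8: x=4 → posterior Gamma(24, 32/3)
obs 9: x=0 → posterior Gamma(24, 35/3)
obs 10: x=6 → posterior Gamma(30, 38/3)
obs 11: x=5 → posterior Gamma(35, 41/3)
obs 12: x=2 → posterior Gamma(37, 44/3)
obs 13: x=3 → posterior Gamma(40, 47/3)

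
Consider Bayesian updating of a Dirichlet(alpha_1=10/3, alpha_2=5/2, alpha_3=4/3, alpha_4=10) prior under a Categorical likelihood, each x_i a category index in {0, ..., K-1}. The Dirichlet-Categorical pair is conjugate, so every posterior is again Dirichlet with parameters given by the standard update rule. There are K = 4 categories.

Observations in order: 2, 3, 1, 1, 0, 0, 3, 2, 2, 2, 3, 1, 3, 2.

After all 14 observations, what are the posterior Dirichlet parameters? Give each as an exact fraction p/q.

alpha_1=16/3, alpha_2=11/2, alpha_3=19/3, alpha_4=14

obs 1: x=2 → posterior Dirichlet(10/3, 5/2, 7/3, 10)
obs 2: x=3 → posterior Dirichlet(10/3, 5/2, 7/3, 11)
obs 3: x=1 → posterior Dirichlet(10/3, 7/2, 7/3, 11)
obs 4: x=1 → posterior Dirichlet(10/3, 9/2, 7/3, 11)
obs 5: x=0 → posterior Dirichlet(13/3, 9/2, 7/3, 11)
obs 6: x=0 → posterior Dirichlet(16/3, 9/2, 7/3, 11)
obs 7: x=3 → posterior Dirichlet(16/3, 9/2, 7/3, 12)
obs 8: x=2 → posterior Dirichlet(16/3, 9/2, 10/3, 12)
obs 9: x=2 → posterior Dirichlet(16/3, 9/2, 13/3, 12)
obs 10: x=2 → posterior Dirichlet(16/3, 9/2, 16/3, 12)
obs 11: x=3 → posterior Dirichlet(16/3, 9/2, 16/3, 13)
obs 12: x=1 → posterior Dirichlet(16/3, 11/2, 16/3, 13)
obs 13: x=3 → posterior Dirichlet(16/3, 11/2, 16/3, 14)
obs 14: x=2 → posterior Dirichlet(16/3, 11/2, 19/3, 14)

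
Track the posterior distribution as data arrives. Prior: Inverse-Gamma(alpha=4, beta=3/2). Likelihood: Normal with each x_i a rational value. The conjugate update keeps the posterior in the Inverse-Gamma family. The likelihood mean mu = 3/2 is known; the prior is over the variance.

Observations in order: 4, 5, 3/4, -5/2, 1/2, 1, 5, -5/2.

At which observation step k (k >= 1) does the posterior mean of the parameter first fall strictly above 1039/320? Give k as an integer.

obs 1: x=4 → posterior Inverse-Gamma(9/2, 37/8)
obs 2: x=5 → posterior Inverse-Gamma(5, 43/4)
obs 3: x=3/4 → posterior Inverse-Gamma(11/2, 353/32)
obs 4: x=-5/2 → posterior Inverse-Gamma(6, 609/32)
obs 5: x=1/2 → posterior Inverse-Gamma(13/2, 625/32)
obs 6: x=1 → posterior Inverse-Gamma(7, 629/32)
obs 7: x=5 → posterior Inverse-Gamma(15/2, 825/32)
obs 8: x=-5/2 → posterior Inverse-Gamma(8, 1081/32)

k = 4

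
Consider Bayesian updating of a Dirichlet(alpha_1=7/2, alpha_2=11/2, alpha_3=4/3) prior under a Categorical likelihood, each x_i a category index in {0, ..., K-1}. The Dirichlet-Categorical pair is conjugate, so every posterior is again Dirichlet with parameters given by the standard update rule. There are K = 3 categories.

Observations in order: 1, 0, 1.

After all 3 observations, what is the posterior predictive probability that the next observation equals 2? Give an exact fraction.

1/10

obs 1: x=1 → posterior Dirichlet(7/2, 13/2, 4/3)
obs 2: x=0 → posterior Dirichlet(9/2, 13/2, 4/3)
obs 3: x=1 → posterior Dirichlet(9/2, 15/2, 4/3)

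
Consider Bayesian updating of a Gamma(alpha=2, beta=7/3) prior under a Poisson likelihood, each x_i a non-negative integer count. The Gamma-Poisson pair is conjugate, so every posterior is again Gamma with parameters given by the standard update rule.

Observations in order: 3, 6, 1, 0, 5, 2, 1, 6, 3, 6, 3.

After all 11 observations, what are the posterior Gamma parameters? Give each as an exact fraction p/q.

obs 1: x=3 → posterior Gamma(5, 10/3)
obs 2: x=6 → posterior Gamma(11, 13/3)
obs 3: x=1 → posterior Gamma(12, 16/3)
obs 4: x=0 → posterior Gamma(12, 19/3)
obs 5: x=5 → posterior Gamma(17, 22/3)
obs 6: x=2 → posterior Gamma(19, 25/3)
obs 7: x=1 → posterior Gamma(20, 28/3)
obs 8: x=6 → posterior Gamma(26, 31/3)
obs 9: x=3 → posterior Gamma(29, 34/3)
obs 10: x=6 → posterior Gamma(35, 37/3)
obs 11: x=3 → posterior Gamma(38, 40/3)

alpha=38, beta=40/3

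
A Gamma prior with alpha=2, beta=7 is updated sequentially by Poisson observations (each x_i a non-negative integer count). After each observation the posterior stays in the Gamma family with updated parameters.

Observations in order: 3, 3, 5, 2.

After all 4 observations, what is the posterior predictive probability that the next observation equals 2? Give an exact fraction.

obs 1: x=3 → posterior Gamma(5, 8)
obs 2: x=3 → posterior Gamma(8, 9)
obs 3: x=5 → posterior Gamma(13, 10)
obs 4: x=2 → posterior Gamma(15, 11)

20886240847078255/92442129447518208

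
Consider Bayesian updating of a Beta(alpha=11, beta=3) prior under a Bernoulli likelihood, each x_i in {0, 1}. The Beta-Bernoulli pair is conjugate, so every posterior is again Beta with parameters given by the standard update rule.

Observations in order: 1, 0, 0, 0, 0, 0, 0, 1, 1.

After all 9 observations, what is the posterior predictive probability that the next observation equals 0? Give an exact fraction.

obs 1: x=1 → posterior Beta(12, 3)
obs 2: x=0 → posterior Beta(12, 4)
obs 3: x=0 → posterior Beta(12, 5)
obs 4: x=0 → posterior Beta(12, 6)
obs 5: x=0 → posterior Beta(12, 7)
obs 6: x=0 → posterior Beta(12, 8)
obs 7: x=0 → posterior Beta(12, 9)
obs 8: x=1 → posterior Beta(13, 9)
obs 9: x=1 → posterior Beta(14, 9)

9/23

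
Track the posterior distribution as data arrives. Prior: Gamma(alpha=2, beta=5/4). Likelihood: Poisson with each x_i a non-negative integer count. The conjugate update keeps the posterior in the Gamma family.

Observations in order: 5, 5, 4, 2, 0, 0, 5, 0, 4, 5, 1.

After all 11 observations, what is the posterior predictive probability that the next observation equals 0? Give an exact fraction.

59768263894155949306790119265585619217025149412430681649/796349472692055569551001636716942643286351234312350133173

obs 1: x=5 → posterior Gamma(7, 9/4)
obs 2: x=5 → posterior Gamma(12, 13/4)
obs 3: x=4 → posterior Gamma(16, 17/4)
obs 4: x=2 → posterior Gamma(18, 21/4)
obs 5: x=0 → posterior Gamma(18, 25/4)
obs 6: x=0 → posterior Gamma(18, 29/4)
obs 7: x=5 → posterior Gamma(23, 33/4)
obs 8: x=0 → posterior Gamma(23, 37/4)
obs 9: x=4 → posterior Gamma(27, 41/4)
obs 10: x=5 → posterior Gamma(32, 45/4)
obs 11: x=1 → posterior Gamma(33, 49/4)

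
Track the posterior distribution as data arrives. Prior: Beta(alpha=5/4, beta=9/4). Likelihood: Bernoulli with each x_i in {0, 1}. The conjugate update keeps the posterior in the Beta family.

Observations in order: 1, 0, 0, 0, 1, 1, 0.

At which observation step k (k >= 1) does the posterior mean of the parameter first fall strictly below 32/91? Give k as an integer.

k = 3

obs 1: x=1 → posterior Beta(9/4, 9/4)
obs 2: x=0 → posterior Beta(9/4, 13/4)
obs 3: x=0 → posterior Beta(9/4, 17/4)
obs 4: x=0 → posterior Beta(9/4, 21/4)
obs 5: x=1 → posterior Beta(13/4, 21/4)
obs 6: x=1 → posterior Beta(17/4, 21/4)
obs 7: x=0 → posterior Beta(17/4, 25/4)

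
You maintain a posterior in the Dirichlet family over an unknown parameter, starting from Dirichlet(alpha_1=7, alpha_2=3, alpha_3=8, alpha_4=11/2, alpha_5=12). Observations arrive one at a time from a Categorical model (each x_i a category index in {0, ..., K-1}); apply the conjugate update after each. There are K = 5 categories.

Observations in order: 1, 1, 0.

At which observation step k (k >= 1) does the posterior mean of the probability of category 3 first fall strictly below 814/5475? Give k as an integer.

k = 2

obs 1: x=1 → posterior Dirichlet(7, 4, 8, 11/2, 12)
obs 2: x=1 → posterior Dirichlet(7, 5, 8, 11/2, 12)
obs 3: x=0 → posterior Dirichlet(8, 5, 8, 11/2, 12)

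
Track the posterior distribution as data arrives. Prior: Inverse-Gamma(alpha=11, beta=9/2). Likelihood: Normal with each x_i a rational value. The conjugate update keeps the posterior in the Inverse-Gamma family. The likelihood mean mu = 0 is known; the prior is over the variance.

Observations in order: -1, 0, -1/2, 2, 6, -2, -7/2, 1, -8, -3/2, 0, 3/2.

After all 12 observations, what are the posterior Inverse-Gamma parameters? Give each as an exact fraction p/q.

obs 1: x=-1 → posterior Inverse-Gamma(23/2, 5)
obs 2: x=0 → posterior Inverse-Gamma(12, 5)
obs 3: x=-1/2 → posterior Inverse-Gamma(25/2, 41/8)
obs 4: x=2 → posterior Inverse-Gamma(13, 57/8)
obs 5: x=6 → posterior Inverse-Gamma(27/2, 201/8)
obs 6: x=-2 → posterior Inverse-Gamma(14, 217/8)
obs 7: x=-7/2 → posterior Inverse-Gamma(29/2, 133/4)
obs 8: x=1 → posterior Inverse-Gamma(15, 135/4)
obs 9: x=-8 → posterior Inverse-Gamma(31/2, 263/4)
obs 10: x=-3/2 → posterior Inverse-Gamma(16, 535/8)
obs 11: x=0 → posterior Inverse-Gamma(33/2, 535/8)
obs 12: x=3/2 → posterior Inverse-Gamma(17, 68)

alpha=17, beta=68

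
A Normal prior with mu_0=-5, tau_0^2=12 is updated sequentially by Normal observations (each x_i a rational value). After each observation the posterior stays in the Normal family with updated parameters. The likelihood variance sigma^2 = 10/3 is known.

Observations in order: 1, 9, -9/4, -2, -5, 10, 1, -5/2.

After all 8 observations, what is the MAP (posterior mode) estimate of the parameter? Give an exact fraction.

obs 1: x=1 → posterior Normal(-7/23, 60/23)
obs 2: x=9 → posterior Normal(155/41, 60/41)
obs 3: x=-9/4 → posterior Normal(229/118, 60/59)
obs 4: x=-2 → posterior Normal(157/154, 60/77)
obs 5: x=-5 → posterior Normal(-23/190, 12/19)
obs 6: x=10 → posterior Normal(337/226, 60/113)
obs 7: x=1 → posterior Normal(373/262, 60/131)
obs 8: x=-5/2 → posterior Normal(283/298, 60/149)

283/298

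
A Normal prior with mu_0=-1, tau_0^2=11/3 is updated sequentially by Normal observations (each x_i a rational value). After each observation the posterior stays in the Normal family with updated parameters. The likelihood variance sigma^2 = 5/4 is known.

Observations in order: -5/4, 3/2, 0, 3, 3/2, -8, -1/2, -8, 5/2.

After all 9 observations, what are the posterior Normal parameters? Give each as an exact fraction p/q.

obs 1: x=-5/4 → posterior Normal(-70/59, 55/59)
obs 2: x=3/2 → posterior Normal(-4/103, 55/103)
obs 3: x=0 → posterior Normal(-4/147, 55/147)
obs 4: x=3 → posterior Normal(128/191, 55/191)
obs 5: x=3/2 → posterior Normal(194/235, 11/47)
obs 6: x=-8 → posterior Normal(-158/279, 55/279)
obs 7: x=-1/2 → posterior Normal(-180/323, 55/323)
obs 8: x=-8 → posterior Normal(-532/367, 55/367)
obs 9: x=5/2 → posterior Normal(-422/411, 55/411)

mu_0=-422/411, tau_0^2=55/411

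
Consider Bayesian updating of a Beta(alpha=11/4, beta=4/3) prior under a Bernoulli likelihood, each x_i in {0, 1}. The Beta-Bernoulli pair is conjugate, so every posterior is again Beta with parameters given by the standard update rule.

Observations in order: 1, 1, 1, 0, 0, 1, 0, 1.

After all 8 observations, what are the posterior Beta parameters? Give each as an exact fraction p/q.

alpha=31/4, beta=13/3

obs 1: x=1 → posterior Beta(15/4, 4/3)
obs 2: x=1 → posterior Beta(19/4, 4/3)
obs 3: x=1 → posterior Beta(23/4, 4/3)
obs 4: x=0 → posterior Beta(23/4, 7/3)
obs 5: x=0 → posterior Beta(23/4, 10/3)
obs 6: x=1 → posterior Beta(27/4, 10/3)
obs 7: x=0 → posterior Beta(27/4, 13/3)
obs 8: x=1 → posterior Beta(31/4, 13/3)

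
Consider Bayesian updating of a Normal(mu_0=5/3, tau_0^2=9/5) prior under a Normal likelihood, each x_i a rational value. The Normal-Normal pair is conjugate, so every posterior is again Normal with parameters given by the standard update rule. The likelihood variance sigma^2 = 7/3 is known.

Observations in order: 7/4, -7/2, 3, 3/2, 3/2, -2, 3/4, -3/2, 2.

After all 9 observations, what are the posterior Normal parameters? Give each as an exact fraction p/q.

obs 1: x=7/4 → posterior Normal(1267/744, 63/62)
obs 2: x=-7/2 → posterior Normal(133/1068, 63/89)
obs 3: x=3 → posterior Normal(1105/1392, 63/116)
obs 4: x=3/2 → posterior Normal(1591/1716, 63/143)
obs 5: x=3/2 → posterior Normal(2077/2040, 63/170)
obs 6: x=-2 → posterior Normal(1429/2364, 63/197)
obs 7: x=3/4 → posterior Normal(209/336, 9/32)
obs 8: x=-3/2 → posterior Normal(593/1506, 63/251)
obs 9: x=2 → posterior Normal(917/1668, 63/278)

mu_0=917/1668, tau_0^2=63/278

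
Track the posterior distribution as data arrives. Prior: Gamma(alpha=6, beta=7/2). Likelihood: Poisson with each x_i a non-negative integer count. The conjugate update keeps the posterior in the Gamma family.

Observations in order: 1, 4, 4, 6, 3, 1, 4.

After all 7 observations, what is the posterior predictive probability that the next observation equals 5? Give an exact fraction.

obs 1: x=1 → posterior Gamma(7, 9/2)
obs 2: x=4 → posterior Gamma(11, 11/2)
obs 3: x=4 → posterior Gamma(15, 13/2)
obs 4: x=6 → posterior Gamma(21, 15/2)
obs 5: x=3 → posterior Gamma(24, 17/2)
obs 6: x=1 → posterior Gamma(25, 19/2)
obs 7: x=4 → posterior Gamma(29, 21/2)

1678313717360626680321564805033491619743059712/19895113660064588580108197261066338165074766609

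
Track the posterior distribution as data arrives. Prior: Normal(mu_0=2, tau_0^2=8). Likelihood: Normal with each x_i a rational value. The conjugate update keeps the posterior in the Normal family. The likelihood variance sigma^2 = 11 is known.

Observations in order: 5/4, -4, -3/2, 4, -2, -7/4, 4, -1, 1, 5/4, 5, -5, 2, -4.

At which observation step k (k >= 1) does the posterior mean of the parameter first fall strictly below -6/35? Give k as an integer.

obs 1: x=5/4 → posterior Normal(32/19, 88/19)
obs 2: x=-4 → posterior Normal(0, 88/27)
obs 3: x=-3/2 → posterior Normal(-12/35, 88/35)
obs 4: x=4 → posterior Normal(20/43, 88/43)
obs 5: x=-2 → posterior Normal(4/51, 88/51)
obs 6: x=-7/4 → posterior Normal(-10/59, 88/59)
obs 7: x=4 → posterior Normal(22/67, 88/67)
obs 8: x=-1 → posterior Normal(14/75, 88/75)
obs 9: x=1 → posterior Normal(22/83, 88/83)
obs 10: x=5/4 → posterior Normal(32/91, 88/91)
obs 11: x=5 → posterior Normal(8/11, 8/9)
obs 12: x=-5 → posterior Normal(32/107, 88/107)
obs 13: x=2 → posterior Normal(48/115, 88/115)
obs 14: x=-4 → posterior Normal(16/123, 88/123)

k = 3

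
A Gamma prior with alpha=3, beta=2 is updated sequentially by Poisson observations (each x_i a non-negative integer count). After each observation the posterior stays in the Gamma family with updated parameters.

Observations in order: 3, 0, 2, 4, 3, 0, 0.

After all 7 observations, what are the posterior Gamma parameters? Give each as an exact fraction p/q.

alpha=15, beta=9

obs 1: x=3 → posterior Gamma(6, 3)
obs 2: x=0 → posterior Gamma(6, 4)
obs 3: x=2 → posterior Gamma(8, 5)
obs 4: x=4 → posterior Gamma(12, 6)
obs 5: x=3 → posterior Gamma(15, 7)
obs 6: x=0 → posterior Gamma(15, 8)
obs 7: x=0 → posterior Gamma(15, 9)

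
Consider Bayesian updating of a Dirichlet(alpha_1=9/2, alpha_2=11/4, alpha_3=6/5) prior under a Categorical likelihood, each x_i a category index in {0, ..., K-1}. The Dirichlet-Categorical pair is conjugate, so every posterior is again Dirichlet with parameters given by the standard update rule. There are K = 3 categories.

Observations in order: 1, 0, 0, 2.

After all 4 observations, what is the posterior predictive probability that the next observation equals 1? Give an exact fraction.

obs 1: x=1 → posterior Dirichlet(9/2, 15/4, 6/5)
obs 2: x=0 → posterior Dirichlet(11/2, 15/4, 6/5)
obs 3: x=0 → posterior Dirichlet(13/2, 15/4, 6/5)
obs 4: x=2 → posterior Dirichlet(13/2, 15/4, 11/5)

25/83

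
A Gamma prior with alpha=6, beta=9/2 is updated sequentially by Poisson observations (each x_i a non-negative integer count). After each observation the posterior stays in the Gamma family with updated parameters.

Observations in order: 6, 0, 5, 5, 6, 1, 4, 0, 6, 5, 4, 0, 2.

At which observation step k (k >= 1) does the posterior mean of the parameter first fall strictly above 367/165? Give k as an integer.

k = 3

obs 1: x=6 → posterior Gamma(12, 11/2)
obs 2: x=0 → posterior Gamma(12, 13/2)
obs 3: x=5 → posterior Gamma(17, 15/2)
obs 4: x=5 → posterior Gamma(22, 17/2)
obs 5: x=6 → posterior Gamma(28, 19/2)
obs 6: x=1 → posterior Gamma(29, 21/2)
obs 7: x=4 → posterior Gamma(33, 23/2)
obs 8: x=0 → posterior Gamma(33, 25/2)
obs 9: x=6 → posterior Gamma(39, 27/2)
obs 10: x=5 → posterior Gamma(44, 29/2)
obs 11: x=4 → posterior Gamma(48, 31/2)
obs 12: x=0 → posterior Gamma(48, 33/2)
obs 13: x=2 → posterior Gamma(50, 35/2)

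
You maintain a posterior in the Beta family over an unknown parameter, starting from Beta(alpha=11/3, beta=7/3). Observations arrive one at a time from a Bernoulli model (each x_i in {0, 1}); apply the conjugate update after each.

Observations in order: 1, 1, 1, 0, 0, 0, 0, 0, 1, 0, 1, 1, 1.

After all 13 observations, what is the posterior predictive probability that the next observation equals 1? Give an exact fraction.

32/57

obs 1: x=1 → posterior Beta(14/3, 7/3)
obs 2: x=1 → posterior Beta(17/3, 7/3)
obs 3: x=1 → posterior Beta(20/3, 7/3)
obs 4: x=0 → posterior Beta(20/3, 10/3)
obs 5: x=0 → posterior Beta(20/3, 13/3)
obs 6: x=0 → posterior Beta(20/3, 16/3)
obs 7: x=0 → posterior Beta(20/3, 19/3)
obs 8: x=0 → posterior Beta(20/3, 22/3)
obs 9: x=1 → posterior Beta(23/3, 22/3)
obs 10: x=0 → posterior Beta(23/3, 25/3)
obs 11: x=1 → posterior Beta(26/3, 25/3)
obs 12: x=1 → posterior Beta(29/3, 25/3)
obs 13: x=1 → posterior Beta(32/3, 25/3)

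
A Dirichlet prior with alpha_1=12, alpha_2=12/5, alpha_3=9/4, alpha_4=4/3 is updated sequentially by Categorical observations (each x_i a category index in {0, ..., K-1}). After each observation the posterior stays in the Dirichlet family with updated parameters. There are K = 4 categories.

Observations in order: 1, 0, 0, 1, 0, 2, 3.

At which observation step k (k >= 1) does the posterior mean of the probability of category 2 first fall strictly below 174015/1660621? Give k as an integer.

obs 1: x=1 → posterior Dirichlet(12, 17/5, 9/4, 4/3)
obs 2: x=0 → posterior Dirichlet(13, 17/5, 9/4, 4/3)
obs 3: x=0 → posterior Dirichlet(14, 17/5, 9/4, 4/3)
obs 4: x=1 → posterior Dirichlet(14, 22/5, 9/4, 4/3)
obs 5: x=0 → posterior Dirichlet(15, 22/5, 9/4, 4/3)
obs 6: x=2 → posterior Dirichlet(15, 22/5, 13/4, 4/3)
obs 7: x=3 → posterior Dirichlet(15, 22/5, 13/4, 7/3)

k = 4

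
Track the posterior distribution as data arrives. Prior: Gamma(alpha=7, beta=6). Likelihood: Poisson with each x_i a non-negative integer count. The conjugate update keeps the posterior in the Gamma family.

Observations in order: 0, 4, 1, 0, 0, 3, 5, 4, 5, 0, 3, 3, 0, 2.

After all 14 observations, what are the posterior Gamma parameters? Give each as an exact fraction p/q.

obs 1: x=0 → posterior Gamma(7, 7)
obs 2: x=4 → posterior Gamma(11, 8)
obs 3: x=1 → posterior Gamma(12, 9)
obs 4: x=0 → posterior Gamma(12, 10)
obs 5: x=0 → posterior Gamma(12, 11)
obs 6: x=3 → posterior Gamma(15, 12)
obs 7: x=5 → posterior Gamma(20, 13)
obs 8: x=4 → posterior Gamma(24, 14)
obs 9: x=5 → posterior Gamma(29, 15)
obs 10: x=0 → posterior Gamma(29, 16)
obs 11: x=3 → posterior Gamma(32, 17)
obs 12: x=3 → posterior Gamma(35, 18)
obs 13: x=0 → posterior Gamma(35, 19)
obs 14: x=2 → posterior Gamma(37, 20)

alpha=37, beta=20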